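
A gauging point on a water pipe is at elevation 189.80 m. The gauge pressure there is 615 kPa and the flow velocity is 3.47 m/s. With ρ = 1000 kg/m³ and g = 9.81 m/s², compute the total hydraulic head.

Pressure head ψ = P/(ρg) = 615×1000 / (1000 × 9.81) = 62.69 m.
Velocity head = v²/(2g) = 3.47² / (2 × 9.81) = 0.614 m.
h = z + ψ + v²/(2g) = 189.80 + 62.69 + 0.614 = 253.10 m.

h ≈ 253.10 m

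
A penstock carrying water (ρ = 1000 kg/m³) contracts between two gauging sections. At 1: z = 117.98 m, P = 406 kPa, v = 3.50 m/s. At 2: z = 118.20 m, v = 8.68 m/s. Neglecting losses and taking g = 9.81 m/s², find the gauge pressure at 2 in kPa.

Pressure head at 1: ψ₁ = P₁/(ρg) = 406×1000 / (1000 × 9.81) = 41.39 m.
Velocity heads: v₁²/2g = 3.50²/19.62 = 0.624 m; v₂²/2g = 8.68²/19.62 = 3.840 m.
Total head H = z₁ + ψ₁ + v₁²/2g = 117.98 + 41.39 + 0.624 = 159.99 m.
ψ₂ = H − z₂ − v₂²/2g = 159.99 − 118.20 − 3.840 = 37.95 m.
P₂ = ρgψ₂ = 1000 × 9.81 × 37.95 ≈ 372 kPa.

P₂ ≈ 372 kPa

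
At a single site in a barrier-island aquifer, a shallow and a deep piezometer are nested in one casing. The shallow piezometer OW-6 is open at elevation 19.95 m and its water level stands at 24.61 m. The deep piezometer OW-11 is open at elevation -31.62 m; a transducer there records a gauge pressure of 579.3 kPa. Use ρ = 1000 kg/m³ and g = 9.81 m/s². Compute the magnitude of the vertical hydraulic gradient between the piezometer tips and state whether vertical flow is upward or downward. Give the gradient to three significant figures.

Total head at OW-6: h = 24.61 m (water level in the standpipe).
Pressure head at OW-11: ψ = P/(ρg) = 579.3×1000 / (1000 × 9.81) = 59.05 m.
Total head at OW-11: h = z + ψ = -31.62 + 59.05 = 27.43 m.
Δh = h(OW-6) − h(OW-11) = 24.61 − 27.43 = -2.82 m.
Vertical separation Δz = 19.95 − (-31.62) = 51.57 m.
|i_v| = |Δh| / Δz = 2.82 / 51.57 = 0.0547.
Head is higher in the deep piezometer, so vertical flow is upward (discharge condition).

|i_v| ≈ 0.0547; vertical flow is upward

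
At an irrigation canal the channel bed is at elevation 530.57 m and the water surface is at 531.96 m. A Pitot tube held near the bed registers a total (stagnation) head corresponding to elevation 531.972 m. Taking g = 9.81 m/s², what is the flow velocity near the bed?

v ≈ 0.485 m/s

Near the bed, under hydrostatic conditions, the piezometric head (z + ψ) equals the free-surface elevation, 531.96 m.
Velocity head = total − piezometric = 531.972 − 531.96 = 0.012 m.
v = √(2g·h_v) = √(2 × 9.81 × 0.012) = 0.485 m/s.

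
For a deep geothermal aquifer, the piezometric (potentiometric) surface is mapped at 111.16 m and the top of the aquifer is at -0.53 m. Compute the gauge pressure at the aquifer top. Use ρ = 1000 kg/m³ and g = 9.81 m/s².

Pressure head at the aquifer top: ψ = h − z = 111.16 − (-0.53) = 111.69 m.
P = ρgψ = 1000 × 9.81 × 111.69 = 1095679 Pa ≈ 1100 kPa.

P ≈ 1100 kPa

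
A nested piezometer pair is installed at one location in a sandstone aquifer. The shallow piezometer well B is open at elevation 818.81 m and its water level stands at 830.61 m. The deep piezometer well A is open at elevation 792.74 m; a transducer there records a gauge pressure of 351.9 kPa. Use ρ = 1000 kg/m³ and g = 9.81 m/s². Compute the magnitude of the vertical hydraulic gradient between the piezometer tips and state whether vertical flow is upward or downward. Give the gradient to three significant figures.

Total head at well B: h = 830.61 m (water level in the standpipe).
Pressure head at well A: ψ = P/(ρg) = 351.9×1000 / (1000 × 9.81) = 35.87 m.
Total head at well A: h = z + ψ = 792.74 + 35.87 = 828.61 m.
Δh = h(well B) − h(well A) = 830.61 − 828.61 = 2.00 m.
Vertical separation Δz = 818.81 − 792.74 = 26.07 m.
|i_v| = |Δh| / Δz = 2.00 / 26.07 = 0.0767.
Head is higher in the shallow piezometer, so vertical flow is downward (recharge condition).

|i_v| ≈ 0.0767; vertical flow is downward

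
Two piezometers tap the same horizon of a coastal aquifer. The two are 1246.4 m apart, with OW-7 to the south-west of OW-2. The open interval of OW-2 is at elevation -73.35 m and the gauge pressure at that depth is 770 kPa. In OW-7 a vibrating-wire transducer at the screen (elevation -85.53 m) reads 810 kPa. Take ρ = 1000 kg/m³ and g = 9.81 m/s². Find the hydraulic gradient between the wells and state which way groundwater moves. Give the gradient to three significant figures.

Pressure head at OW-2: ψ = P/(ρg) = 770×1000 / (1000 × 9.81) = 78.49 m.
Total head at OW-2: h = z + ψ = -73.35 + 78.49 = 5.14 m.
Pressure head at OW-7: ψ = P/(ρg) = 810×1000 / (1000 × 9.81) = 82.57 m.
Total head at OW-7: h = z + ψ = -85.53 + 82.57 = -2.96 m.
Head difference: h(OW-2) − h(OW-7) = 5.14 − (-2.96) = 8.10 m.
Hydraulic gradient: i = |Δh| / L = 8.10 / 1246.4 = 0.00650.
Flow is from higher to lower head: from OW-2 toward OW-7, i.e. toward the south-west.

i ≈ 0.00650; groundwater flows toward the south-west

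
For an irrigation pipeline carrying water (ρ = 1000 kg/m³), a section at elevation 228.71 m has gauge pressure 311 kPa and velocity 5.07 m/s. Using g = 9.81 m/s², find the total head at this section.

h ≈ 261.72 m

Pressure head ψ = P/(ρg) = 311×1000 / (1000 × 9.81) = 31.70 m.
Velocity head = v²/(2g) = 5.07² / (2 × 9.81) = 1.310 m.
h = z + ψ + v²/(2g) = 228.71 + 31.70 + 1.310 = 261.72 m.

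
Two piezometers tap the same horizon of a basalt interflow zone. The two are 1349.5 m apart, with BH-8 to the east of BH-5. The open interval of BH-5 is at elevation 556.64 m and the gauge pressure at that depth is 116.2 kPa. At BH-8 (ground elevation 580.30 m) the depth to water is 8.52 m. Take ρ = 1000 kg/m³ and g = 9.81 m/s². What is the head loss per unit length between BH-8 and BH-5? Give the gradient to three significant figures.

Pressure head at BH-5: ψ = P/(ρg) = 116.2×1000 / (1000 × 9.81) = 11.85 m.
Total head at BH-5: h = z + ψ = 556.64 + 11.85 = 568.49 m.
Total head at BH-8: h = 580.30 − 8.52 = 571.78 m.
Head difference: h(BH-5) − h(BH-8) = 568.49 − 571.78 = -3.29 m.
Hydraulic gradient: i = |Δh| / L = 3.29 / 1349.5 = 0.00244.

i ≈ 0.00244 m/m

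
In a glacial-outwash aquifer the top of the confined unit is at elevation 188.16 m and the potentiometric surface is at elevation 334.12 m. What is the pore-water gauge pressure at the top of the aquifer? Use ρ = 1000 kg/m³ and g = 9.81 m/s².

Pressure head at the aquifer top: ψ = h − z = 334.12 − 188.16 = 145.96 m.
P = ρgψ = 1000 × 9.81 × 145.96 = 1431868 Pa ≈ 1430 kPa.

P ≈ 1430 kPa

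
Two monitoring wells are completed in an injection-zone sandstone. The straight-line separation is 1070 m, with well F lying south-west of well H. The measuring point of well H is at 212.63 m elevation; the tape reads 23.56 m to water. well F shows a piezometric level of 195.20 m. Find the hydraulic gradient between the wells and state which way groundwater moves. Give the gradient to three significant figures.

i ≈ 0.00573; groundwater flows toward the north-east

Total head at well H: h = 212.63 − 23.56 = 189.07 m.
Total head at well F: h = 195.20 m (water level in the piezometer is the total head).
Head difference: h(well H) − h(well F) = 189.07 − 195.20 = -6.13 m.
Hydraulic gradient: i = |Δh| / L = 6.13 / 1070 = 0.00573.
Flow is from higher to lower head: from well F toward well H, i.e. toward the north-east.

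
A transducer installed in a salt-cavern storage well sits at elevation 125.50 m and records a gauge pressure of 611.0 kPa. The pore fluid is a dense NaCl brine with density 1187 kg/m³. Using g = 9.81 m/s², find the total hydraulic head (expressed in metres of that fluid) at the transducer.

ψ = P/(ρg) = 611.0×1000 / (1187 × 9.81) = 52.47 m.
h = z + ψ = 125.50 + 52.47 = 177.97 m.

h ≈ 177.97 m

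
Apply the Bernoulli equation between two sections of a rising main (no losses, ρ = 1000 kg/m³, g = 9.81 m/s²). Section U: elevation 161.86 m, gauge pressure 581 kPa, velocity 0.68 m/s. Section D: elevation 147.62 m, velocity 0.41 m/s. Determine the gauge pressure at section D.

Pressure head at U: ψ₁ = P₁/(ρg) = 581×1000 / (1000 × 9.81) = 59.23 m.
Velocity heads: v₁²/2g = 0.68²/19.62 = 0.024 m; v₂²/2g = 0.41²/19.62 = 0.009 m.
Total head H = z₁ + ψ₁ + v₁²/2g = 161.86 + 59.23 + 0.024 = 221.11 m.
ψ₂ = H − z₂ − v₂²/2g = 221.11 − 147.62 − 0.009 = 73.48 m.
P₂ = ρgψ₂ = 1000 × 9.81 × 73.48 ≈ 721 kPa.

P₂ ≈ 721 kPa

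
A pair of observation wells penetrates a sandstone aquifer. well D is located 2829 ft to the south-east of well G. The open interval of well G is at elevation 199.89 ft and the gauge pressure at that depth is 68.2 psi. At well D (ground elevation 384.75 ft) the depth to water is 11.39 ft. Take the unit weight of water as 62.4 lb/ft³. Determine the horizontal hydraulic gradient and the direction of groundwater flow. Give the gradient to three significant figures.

Pressure head at well G: ψ = 144·P/γ = 144 × 68.2 / 62.4 = 157.38 ft.
Total head at well G: h = z + ψ = 199.89 + 157.38 = 357.27 ft.
Total head at well D: h = 384.75 − 11.39 = 373.36 ft.
Head difference: h(well G) − h(well D) = 357.27 − 373.36 = -16.09 ft.
Hydraulic gradient: i = |Δh| / L = 16.09 / 2829 = 0.00569.
Flow is from higher to lower head: from well D toward well G, i.e. toward the north-west.

i ≈ 0.00569; groundwater flows toward the north-west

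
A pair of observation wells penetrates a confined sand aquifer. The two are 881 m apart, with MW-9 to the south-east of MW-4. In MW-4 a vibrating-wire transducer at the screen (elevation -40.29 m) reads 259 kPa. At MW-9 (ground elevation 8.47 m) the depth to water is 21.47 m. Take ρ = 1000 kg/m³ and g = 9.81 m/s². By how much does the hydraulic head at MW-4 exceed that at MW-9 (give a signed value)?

Δh ≈ -0.89 m

Pressure head at MW-4: ψ = P/(ρg) = 259×1000 / (1000 × 9.81) = 26.40 m.
Total head at MW-4: h = z + ψ = -40.29 + 26.40 = -13.89 m.
Total head at MW-9: h = 8.47 − 21.47 = -13.00 m.
Head difference: h(MW-4) − h(MW-9) = -13.89 − (-13.00) = -0.89 m.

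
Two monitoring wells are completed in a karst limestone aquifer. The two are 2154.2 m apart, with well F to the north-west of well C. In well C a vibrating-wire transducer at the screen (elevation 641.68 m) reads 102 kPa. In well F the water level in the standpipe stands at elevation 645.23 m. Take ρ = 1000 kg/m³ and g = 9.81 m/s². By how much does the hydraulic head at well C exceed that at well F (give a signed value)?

Δh ≈ 6.85 m

Pressure head at well C: ψ = P/(ρg) = 102×1000 / (1000 × 9.81) = 10.40 m.
Total head at well C: h = z + ψ = 641.68 + 10.40 = 652.08 m.
Total head at well F: h = 645.23 m (water level in the piezometer is the total head).
Head difference: h(well C) − h(well F) = 652.08 − 645.23 = 6.85 m.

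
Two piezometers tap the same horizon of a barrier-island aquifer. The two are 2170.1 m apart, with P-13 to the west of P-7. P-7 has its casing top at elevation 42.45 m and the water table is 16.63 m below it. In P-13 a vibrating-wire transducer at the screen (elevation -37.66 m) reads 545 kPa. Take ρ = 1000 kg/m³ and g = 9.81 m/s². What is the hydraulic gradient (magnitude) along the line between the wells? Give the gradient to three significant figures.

Total head at P-7: h = 42.45 − 16.63 = 25.82 m.
Pressure head at P-13: ψ = P/(ρg) = 545×1000 / (1000 × 9.81) = 55.56 m.
Total head at P-13: h = z + ψ = -37.66 + 55.56 = 17.90 m.
Head difference: h(P-7) − h(P-13) = 25.82 − 17.90 = 7.92 m.
Hydraulic gradient: i = |Δh| / L = 7.92 / 2170.1 = 0.00365.

i ≈ 0.00365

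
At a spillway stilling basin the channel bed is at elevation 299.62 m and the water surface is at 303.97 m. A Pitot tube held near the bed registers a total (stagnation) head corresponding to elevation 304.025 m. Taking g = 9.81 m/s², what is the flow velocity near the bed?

Near the bed, under hydrostatic conditions, the piezometric head (z + ψ) equals the free-surface elevation, 303.97 m.
Velocity head = total − piezometric = 304.025 − 303.97 = 0.055 m.
v = √(2g·h_v) = √(2 × 9.81 × 0.055) = 1.04 m/s.

v ≈ 1.04 m/s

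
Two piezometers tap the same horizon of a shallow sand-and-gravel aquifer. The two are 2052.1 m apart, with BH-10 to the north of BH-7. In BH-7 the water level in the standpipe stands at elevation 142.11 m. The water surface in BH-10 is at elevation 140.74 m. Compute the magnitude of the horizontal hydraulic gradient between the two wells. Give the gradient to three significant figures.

i ≈ 0.000668

Total head at BH-7: h = 142.11 m (water level in the piezometer is the total head).
Total head at BH-10: h = 140.74 m (water level in the piezometer is the total head).
Head difference: h(BH-7) − h(BH-10) = 142.11 − 140.74 = 1.37 m.
Hydraulic gradient: i = |Δh| / L = 1.37 / 2052.1 = 0.000668.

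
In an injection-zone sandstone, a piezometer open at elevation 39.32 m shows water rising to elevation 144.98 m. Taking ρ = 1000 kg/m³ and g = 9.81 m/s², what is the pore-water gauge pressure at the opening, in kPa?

P ≈ 1040 kPa

Pressure head ψ = h − z = 144.98 − 39.32 = 105.66 m.
P = ρgψ = 1000 × 9.81 × 105.66 = 1036525 Pa ≈ 1040 kPa.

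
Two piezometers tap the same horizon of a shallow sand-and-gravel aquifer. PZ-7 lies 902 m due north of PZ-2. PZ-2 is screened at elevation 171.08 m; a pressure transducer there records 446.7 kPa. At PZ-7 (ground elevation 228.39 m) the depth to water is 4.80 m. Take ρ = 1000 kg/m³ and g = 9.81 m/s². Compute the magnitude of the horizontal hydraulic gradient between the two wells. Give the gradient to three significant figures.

Pressure head at PZ-2: ψ = P/(ρg) = 446.7×1000 / (1000 × 9.81) = 45.54 m.
Total head at PZ-2: h = z + ψ = 171.08 + 45.54 = 216.62 m.
Total head at PZ-7: h = 228.39 − 4.80 = 223.59 m.
Head difference: h(PZ-2) − h(PZ-7) = 216.62 − 223.59 = -6.97 m.
Hydraulic gradient: i = |Δh| / L = 6.97 / 902 = 0.00773.

i ≈ 0.00773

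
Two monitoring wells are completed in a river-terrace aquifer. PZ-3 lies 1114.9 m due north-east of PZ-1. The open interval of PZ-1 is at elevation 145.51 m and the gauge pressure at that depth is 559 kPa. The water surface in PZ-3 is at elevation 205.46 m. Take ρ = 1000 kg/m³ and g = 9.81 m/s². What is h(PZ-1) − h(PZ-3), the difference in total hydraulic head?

Δh ≈ -2.97 m

Pressure head at PZ-1: ψ = P/(ρg) = 559×1000 / (1000 × 9.81) = 56.98 m.
Total head at PZ-1: h = z + ψ = 145.51 + 56.98 = 202.49 m.
Total head at PZ-3: h = 205.46 m (water level in the piezometer is the total head).
Head difference: h(PZ-1) − h(PZ-3) = 202.49 − 205.46 = -2.97 m.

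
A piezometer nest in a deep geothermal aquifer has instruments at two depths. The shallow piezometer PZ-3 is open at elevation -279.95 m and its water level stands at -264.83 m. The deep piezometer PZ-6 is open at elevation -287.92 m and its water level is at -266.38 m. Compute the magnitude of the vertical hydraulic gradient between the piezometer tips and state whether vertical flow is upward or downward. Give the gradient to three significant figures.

Total head at PZ-3: h = -264.83 m (water level in the standpipe).
Total head at PZ-6: h = -266.38 m.
Δh = h(PZ-3) − h(PZ-6) = -264.83 − (-266.38) = 1.55 m.
Vertical separation Δz = -279.95 − (-287.92) = 7.97 m.
|i_v| = |Δh| / Δz = 1.55 / 7.97 = 0.194.
Head is higher in the shallow piezometer, so vertical flow is downward (recharge condition).

|i_v| ≈ 0.194; vertical flow is downward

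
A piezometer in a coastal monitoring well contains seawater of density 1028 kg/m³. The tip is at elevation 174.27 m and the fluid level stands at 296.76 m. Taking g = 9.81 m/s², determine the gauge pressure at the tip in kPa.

Pressure head ψ = h − z = 296.76 − 174.27 = 122.49 m.
P = ρgψ = 1028 × 9.81 × 122.49 = 1235272 Pa ≈ 1240 kPa.

P ≈ 1240 kPa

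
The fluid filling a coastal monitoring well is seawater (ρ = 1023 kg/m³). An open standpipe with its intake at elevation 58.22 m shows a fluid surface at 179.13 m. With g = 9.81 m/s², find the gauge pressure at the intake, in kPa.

P ≈ 1210 kPa

Pressure head ψ = h − z = 179.13 − 58.22 = 120.91 m.
P = ρgψ = 1023 × 9.81 × 120.91 = 1213408 Pa ≈ 1210 kPa.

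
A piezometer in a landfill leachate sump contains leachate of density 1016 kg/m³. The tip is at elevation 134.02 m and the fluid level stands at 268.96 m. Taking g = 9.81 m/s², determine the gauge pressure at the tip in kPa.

P ≈ 1340 kPa

Pressure head ψ = h − z = 268.96 − 134.02 = 134.94 m.
P = ρgψ = 1016 × 9.81 × 134.94 = 1344942 Pa ≈ 1340 kPa.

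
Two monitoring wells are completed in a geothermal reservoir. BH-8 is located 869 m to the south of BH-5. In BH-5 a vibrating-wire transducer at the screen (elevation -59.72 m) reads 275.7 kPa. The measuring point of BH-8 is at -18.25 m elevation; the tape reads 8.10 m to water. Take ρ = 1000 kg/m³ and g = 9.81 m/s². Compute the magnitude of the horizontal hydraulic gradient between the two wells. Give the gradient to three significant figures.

Pressure head at BH-5: ψ = P/(ρg) = 275.7×1000 / (1000 × 9.81) = 28.10 m.
Total head at BH-5: h = z + ψ = -59.72 + 28.10 = -31.62 m.
Total head at BH-8: h = -18.25 − 8.10 = -26.35 m.
Head difference: h(BH-5) − h(BH-8) = -31.62 − (-26.35) = -5.27 m.
Hydraulic gradient: i = |Δh| / L = 5.27 / 869 = 0.00606.

i ≈ 0.00606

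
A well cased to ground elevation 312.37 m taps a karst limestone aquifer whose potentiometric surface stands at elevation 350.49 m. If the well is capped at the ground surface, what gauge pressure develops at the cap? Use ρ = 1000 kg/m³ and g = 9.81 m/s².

P ≈ 374 kPa

Head above the cap: Δh = 350.49 − 312.37 = 38.12 m.
P = ρgΔh = 1000 × 9.81 × 38.12 = 373957 Pa ≈ 374 kPa.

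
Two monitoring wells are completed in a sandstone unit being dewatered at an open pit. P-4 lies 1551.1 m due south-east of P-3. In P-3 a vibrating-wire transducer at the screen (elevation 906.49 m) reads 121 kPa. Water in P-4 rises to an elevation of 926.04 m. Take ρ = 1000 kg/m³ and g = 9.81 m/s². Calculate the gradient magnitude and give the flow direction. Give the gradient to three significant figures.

Pressure head at P-3: ψ = P/(ρg) = 121×1000 / (1000 × 9.81) = 12.33 m.
Total head at P-3: h = z + ψ = 906.49 + 12.33 = 918.82 m.
Total head at P-4: h = 926.04 m (water level in the piezometer is the total head).
Head difference: h(P-3) − h(P-4) = 918.82 − 926.04 = -7.22 m.
Hydraulic gradient: i = |Δh| / L = 7.22 / 1551.1 = 0.00465.
Flow is from higher to lower head: from P-4 toward P-3, i.e. toward the north-west.

i ≈ 0.00465; groundwater flows toward the north-west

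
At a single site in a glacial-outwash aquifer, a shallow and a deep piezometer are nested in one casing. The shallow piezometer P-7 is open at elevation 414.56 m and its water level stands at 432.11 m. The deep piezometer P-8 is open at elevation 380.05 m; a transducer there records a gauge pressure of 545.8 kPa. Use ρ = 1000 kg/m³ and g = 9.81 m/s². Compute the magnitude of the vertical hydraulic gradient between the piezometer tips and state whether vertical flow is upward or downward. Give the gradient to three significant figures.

|i_v| ≈ 0.104; vertical flow is upward

Total head at P-7: h = 432.11 m (water level in the standpipe).
Pressure head at P-8: ψ = P/(ρg) = 545.8×1000 / (1000 × 9.81) = 55.64 m.
Total head at P-8: h = z + ψ = 380.05 + 55.64 = 435.69 m.
Δh = h(P-7) − h(P-8) = 432.11 − 435.69 = -3.58 m.
Vertical separation Δz = 414.56 − 380.05 = 34.51 m.
|i_v| = |Δh| / Δz = 3.58 / 34.51 = 0.104.
Head is higher in the deep piezometer, so vertical flow is upward (discharge condition).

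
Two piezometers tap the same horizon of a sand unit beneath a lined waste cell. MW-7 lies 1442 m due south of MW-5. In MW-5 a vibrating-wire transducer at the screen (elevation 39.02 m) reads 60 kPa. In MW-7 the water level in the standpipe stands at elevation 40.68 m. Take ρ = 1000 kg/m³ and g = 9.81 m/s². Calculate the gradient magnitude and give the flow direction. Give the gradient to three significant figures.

Pressure head at MW-5: ψ = P/(ρg) = 60×1000 / (1000 × 9.81) = 6.12 m.
Total head at MW-5: h = z + ψ = 39.02 + 6.12 = 45.14 m.
Total head at MW-7: h = 40.68 m (water level in the piezometer is the total head).
Head difference: h(MW-5) − h(MW-7) = 45.14 − 40.68 = 4.46 m.
Hydraulic gradient: i = |Δh| / L = 4.46 / 1442 = 0.00309.
Flow is from higher to lower head: from MW-5 toward MW-7, i.e. toward the south.

i ≈ 0.00309; groundwater flows toward the south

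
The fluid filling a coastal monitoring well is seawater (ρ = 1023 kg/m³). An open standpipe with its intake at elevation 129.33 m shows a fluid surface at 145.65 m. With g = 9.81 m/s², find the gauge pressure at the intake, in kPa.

Pressure head ψ = h − z = 145.65 − 129.33 = 16.32 m.
P = ρgψ = 1023 × 9.81 × 16.32 = 163781 Pa ≈ 164 kPa.

P ≈ 164 kPa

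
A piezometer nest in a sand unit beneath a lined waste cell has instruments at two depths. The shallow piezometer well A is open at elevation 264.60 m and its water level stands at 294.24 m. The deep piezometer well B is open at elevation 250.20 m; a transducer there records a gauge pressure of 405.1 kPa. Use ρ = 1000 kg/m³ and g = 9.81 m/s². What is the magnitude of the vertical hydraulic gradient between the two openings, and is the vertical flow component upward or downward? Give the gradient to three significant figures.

Total head at well A: h = 294.24 m (water level in the standpipe).
Pressure head at well B: ψ = P/(ρg) = 405.1×1000 / (1000 × 9.81) = 41.29 m.
Total head at well B: h = z + ψ = 250.20 + 41.29 = 291.49 m.
Δh = h(well A) − h(well B) = 294.24 − 291.49 = 2.75 m.
Vertical separation Δz = 264.60 − 250.20 = 14.40 m.
|i_v| = |Δh| / Δz = 2.75 / 14.40 = 0.191.
Head is higher in the shallow piezometer, so vertical flow is downward (recharge condition).

|i_v| ≈ 0.191; vertical flow is downward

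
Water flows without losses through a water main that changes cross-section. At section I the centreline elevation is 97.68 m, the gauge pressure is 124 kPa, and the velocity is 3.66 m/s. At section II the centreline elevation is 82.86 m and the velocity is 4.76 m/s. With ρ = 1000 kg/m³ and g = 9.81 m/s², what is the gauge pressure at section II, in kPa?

Pressure head at I: ψ₁ = P₁/(ρg) = 124×1000 / (1000 × 9.81) = 12.64 m.
Velocity heads: v₁²/2g = 3.66²/19.62 = 0.683 m; v₂²/2g = 4.76²/19.62 = 1.155 m.
Total head H = z₁ + ψ₁ + v₁²/2g = 97.68 + 12.64 + 0.683 = 111.00 m.
ψ₂ = H − z₂ − v₂²/2g = 111.00 − 82.86 − 1.155 = 26.98 m.
P₂ = ρgψ₂ = 1000 × 9.81 × 26.98 ≈ 265 kPa.

P₂ ≈ 265 kPa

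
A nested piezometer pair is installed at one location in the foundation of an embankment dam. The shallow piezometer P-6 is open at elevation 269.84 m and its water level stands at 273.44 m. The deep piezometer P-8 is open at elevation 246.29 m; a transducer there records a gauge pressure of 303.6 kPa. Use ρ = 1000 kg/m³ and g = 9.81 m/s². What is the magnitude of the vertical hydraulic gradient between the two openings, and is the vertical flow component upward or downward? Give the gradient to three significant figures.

Total head at P-6: h = 273.44 m (water level in the standpipe).
Pressure head at P-8: ψ = P/(ρg) = 303.6×1000 / (1000 × 9.81) = 30.95 m.
Total head at P-8: h = z + ψ = 246.29 + 30.95 = 277.24 m.
Δh = h(P-6) − h(P-8) = 273.44 − 277.24 = -3.80 m.
Vertical separation Δz = 269.84 − 246.29 = 23.55 m.
|i_v| = |Δh| / Δz = 3.80 / 23.55 = 0.161.
Head is higher in the deep piezometer, so vertical flow is upward (discharge condition).

|i_v| ≈ 0.161; vertical flow is upward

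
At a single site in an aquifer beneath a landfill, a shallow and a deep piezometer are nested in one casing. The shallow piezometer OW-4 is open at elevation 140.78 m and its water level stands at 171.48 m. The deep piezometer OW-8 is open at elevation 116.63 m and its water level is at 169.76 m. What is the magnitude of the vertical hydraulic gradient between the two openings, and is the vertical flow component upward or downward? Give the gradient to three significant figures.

|i_v| ≈ 0.0712; vertical flow is downward

Total head at OW-4: h = 171.48 m (water level in the standpipe).
Total head at OW-8: h = 169.76 m.
Δh = h(OW-4) − h(OW-8) = 171.48 − 169.76 = 1.72 m.
Vertical separation Δz = 140.78 − 116.63 = 24.15 m.
|i_v| = |Δh| / Δz = 1.72 / 24.15 = 0.0712.
Head is higher in the shallow piezometer, so vertical flow is downward (recharge condition).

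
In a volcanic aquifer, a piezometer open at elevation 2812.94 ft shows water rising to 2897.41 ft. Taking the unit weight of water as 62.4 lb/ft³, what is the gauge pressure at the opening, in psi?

P ≈ 36.6 psi

Pressure head ψ = h − z = 2897.41 − 2812.94 = 84.47 ft.
P = γ·ψ / 144 = 62.4 × 84.47 / 144 = 36.6 psi.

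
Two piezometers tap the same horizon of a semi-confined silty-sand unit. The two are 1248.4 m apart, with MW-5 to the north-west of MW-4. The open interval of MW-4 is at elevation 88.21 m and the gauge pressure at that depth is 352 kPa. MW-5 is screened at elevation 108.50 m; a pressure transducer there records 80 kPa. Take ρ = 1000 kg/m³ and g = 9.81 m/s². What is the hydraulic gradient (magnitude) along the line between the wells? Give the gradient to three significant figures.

Pressure head at MW-4: ψ = P/(ρg) = 352×1000 / (1000 × 9.81) = 35.88 m.
Total head at MW-4: h = z + ψ = 88.21 + 35.88 = 124.09 m.
Pressure head at MW-5: ψ = P/(ρg) = 80×1000 / (1000 × 9.81) = 8.15 m.
Total head at MW-5: h = z + ψ = 108.50 + 8.15 = 116.65 m.
Head difference: h(MW-4) − h(MW-5) = 124.09 − 116.65 = 7.44 m.
Hydraulic gradient: i = |Δh| / L = 7.44 / 1248.4 = 0.00596.

i ≈ 0.00596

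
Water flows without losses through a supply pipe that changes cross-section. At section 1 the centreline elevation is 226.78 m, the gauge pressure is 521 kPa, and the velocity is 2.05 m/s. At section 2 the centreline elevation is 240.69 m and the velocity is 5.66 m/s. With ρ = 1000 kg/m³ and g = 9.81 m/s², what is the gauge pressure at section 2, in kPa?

P₂ ≈ 371 kPa

Pressure head at 1: ψ₁ = P₁/(ρg) = 521×1000 / (1000 × 9.81) = 53.11 m.
Velocity heads: v₁²/2g = 2.05²/19.62 = 0.214 m; v₂²/2g = 5.66²/19.62 = 1.633 m.
Total head H = z₁ + ψ₁ + v₁²/2g = 226.78 + 53.11 + 0.214 = 280.10 m.
ψ₂ = H − z₂ − v₂²/2g = 280.10 − 240.69 − 1.633 = 37.78 m.
P₂ = ρgψ₂ = 1000 × 9.81 × 37.78 ≈ 371 kPa.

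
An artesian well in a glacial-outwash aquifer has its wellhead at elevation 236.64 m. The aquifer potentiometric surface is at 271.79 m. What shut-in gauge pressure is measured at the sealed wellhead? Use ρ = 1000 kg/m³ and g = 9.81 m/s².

Head above the cap: Δh = 271.79 − 236.64 = 35.15 m.
P = ρgΔh = 1000 × 9.81 × 35.15 = 344822 Pa ≈ 345 kPa.

P ≈ 345 kPa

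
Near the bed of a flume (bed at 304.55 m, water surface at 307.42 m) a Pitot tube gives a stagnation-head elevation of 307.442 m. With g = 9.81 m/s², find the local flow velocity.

Near the bed, under hydrostatic conditions, the piezometric head (z + ψ) equals the free-surface elevation, 307.42 m.
Velocity head = total − piezometric = 307.442 − 307.42 = 0.022 m.
v = √(2g·h_v) = √(2 × 9.81 × 0.022) = 0.657 m/s.

v ≈ 0.657 m/s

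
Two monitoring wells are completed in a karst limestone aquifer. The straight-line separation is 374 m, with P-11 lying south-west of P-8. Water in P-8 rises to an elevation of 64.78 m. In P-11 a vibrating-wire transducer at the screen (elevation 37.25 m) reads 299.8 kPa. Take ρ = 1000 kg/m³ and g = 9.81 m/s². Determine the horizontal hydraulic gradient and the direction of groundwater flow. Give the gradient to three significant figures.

Total head at P-8: h = 64.78 m (water level in the piezometer is the total head).
Pressure head at P-11: ψ = P/(ρg) = 299.8×1000 / (1000 × 9.81) = 30.56 m.
Total head at P-11: h = z + ψ = 37.25 + 30.56 = 67.81 m.
Head difference: h(P-8) − h(P-11) = 64.78 − 67.81 = -3.03 m.
Hydraulic gradient: i = |Δh| / L = 3.03 / 374 = 0.00810.
Flow is from higher to lower head: from P-11 toward P-8, i.e. toward the north-east.

i ≈ 0.00810; groundwater flows toward the north-east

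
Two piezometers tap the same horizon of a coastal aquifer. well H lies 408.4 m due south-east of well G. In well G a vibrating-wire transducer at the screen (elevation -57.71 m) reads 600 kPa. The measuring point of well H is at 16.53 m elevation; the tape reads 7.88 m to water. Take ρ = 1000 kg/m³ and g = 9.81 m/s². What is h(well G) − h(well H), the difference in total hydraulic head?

Pressure head at well G: ψ = P/(ρg) = 600×1000 / (1000 × 9.81) = 61.16 m.
Total head at well G: h = z + ψ = -57.71 + 61.16 = 3.45 m.
Total head at well H: h = 16.53 − 7.88 = 8.65 m.
Head difference: h(well G) − h(well H) = 3.45 − 8.65 = -5.20 m.

Δh ≈ -5.20 m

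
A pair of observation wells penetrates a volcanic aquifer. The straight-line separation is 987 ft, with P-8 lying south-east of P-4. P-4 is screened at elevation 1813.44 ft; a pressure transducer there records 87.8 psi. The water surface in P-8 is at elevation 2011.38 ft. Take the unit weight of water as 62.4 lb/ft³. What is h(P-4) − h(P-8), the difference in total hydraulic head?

Δh ≈ 4.68 ft

Pressure head at P-4: ψ = 144·P/γ = 144 × 87.8 / 62.4 = 202.62 ft.
Total head at P-4: h = z + ψ = 1813.44 + 202.62 = 2016.06 ft.
Total head at P-8: h = 2011.38 ft (water level in the piezometer is the total head).
Head difference: h(P-4) − h(P-8) = 2016.06 − 2011.38 = 4.68 ft.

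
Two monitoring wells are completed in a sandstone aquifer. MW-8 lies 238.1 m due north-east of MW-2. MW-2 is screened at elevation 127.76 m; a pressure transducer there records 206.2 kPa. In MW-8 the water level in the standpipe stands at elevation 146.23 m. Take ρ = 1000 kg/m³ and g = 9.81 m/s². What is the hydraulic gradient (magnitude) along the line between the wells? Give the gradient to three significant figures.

i ≈ 0.0107

Pressure head at MW-2: ψ = P/(ρg) = 206.2×1000 / (1000 × 9.81) = 21.02 m.
Total head at MW-2: h = z + ψ = 127.76 + 21.02 = 148.78 m.
Total head at MW-8: h = 146.23 m (water level in the piezometer is the total head).
Head difference: h(MW-2) − h(MW-8) = 148.78 − 146.23 = 2.55 m.
Hydraulic gradient: i = |Δh| / L = 2.55 / 238.1 = 0.0107.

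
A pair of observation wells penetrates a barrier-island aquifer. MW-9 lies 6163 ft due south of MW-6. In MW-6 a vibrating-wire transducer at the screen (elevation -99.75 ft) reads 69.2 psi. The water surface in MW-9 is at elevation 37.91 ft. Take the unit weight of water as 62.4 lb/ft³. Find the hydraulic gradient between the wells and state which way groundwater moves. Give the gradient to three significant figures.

i ≈ 0.00357; groundwater flows toward the south

Pressure head at MW-6: ψ = 144·P/γ = 144 × 69.2 / 62.4 = 159.69 ft.
Total head at MW-6: h = z + ψ = -99.75 + 159.69 = 59.94 ft.
Total head at MW-9: h = 37.91 ft (water level in the piezometer is the total head).
Head difference: h(MW-6) − h(MW-9) = 59.94 − 37.91 = 22.03 ft.
Hydraulic gradient: i = |Δh| / L = 22.03 / 6163 = 0.00357.
Flow is from higher to lower head: from MW-6 toward MW-9, i.e. toward the south.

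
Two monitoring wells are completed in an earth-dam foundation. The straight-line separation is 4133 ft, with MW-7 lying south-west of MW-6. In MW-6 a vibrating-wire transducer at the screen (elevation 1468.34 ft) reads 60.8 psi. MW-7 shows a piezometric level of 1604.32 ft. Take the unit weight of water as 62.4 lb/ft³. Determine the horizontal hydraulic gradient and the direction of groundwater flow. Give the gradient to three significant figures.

Pressure head at MW-6: ψ = 144·P/γ = 144 × 60.8 / 62.4 = 140.31 ft.
Total head at MW-6: h = z + ψ = 1468.34 + 140.31 = 1608.65 ft.
Total head at MW-7: h = 1604.32 ft (water level in the piezometer is the total head).
Head difference: h(MW-6) − h(MW-7) = 1608.65 − 1604.32 = 4.33 ft.
Hydraulic gradient: i = |Δh| / L = 4.33 / 4133 = 0.00105.
Flow is from higher to lower head: from MW-6 toward MW-7, i.e. toward the south-west.

i ≈ 0.00105; groundwater flows toward the south-west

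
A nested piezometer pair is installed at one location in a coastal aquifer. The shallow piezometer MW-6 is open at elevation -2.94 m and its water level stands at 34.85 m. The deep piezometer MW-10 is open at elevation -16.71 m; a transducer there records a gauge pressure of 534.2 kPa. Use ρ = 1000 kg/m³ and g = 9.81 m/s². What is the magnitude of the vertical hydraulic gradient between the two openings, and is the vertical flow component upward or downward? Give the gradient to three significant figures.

Total head at MW-6: h = 34.85 m (water level in the standpipe).
Pressure head at MW-10: ψ = P/(ρg) = 534.2×1000 / (1000 × 9.81) = 54.45 m.
Total head at MW-10: h = z + ψ = -16.71 + 54.45 = 37.74 m.
Δh = h(MW-6) − h(MW-10) = 34.85 − 37.74 = -2.89 m.
Vertical separation Δz = -2.94 − (-16.71) = 13.77 m.
|i_v| = |Δh| / Δz = 2.89 / 13.77 = 0.210.
Head is higher in the deep piezometer, so vertical flow is upward (discharge condition).

|i_v| ≈ 0.210; vertical flow is upward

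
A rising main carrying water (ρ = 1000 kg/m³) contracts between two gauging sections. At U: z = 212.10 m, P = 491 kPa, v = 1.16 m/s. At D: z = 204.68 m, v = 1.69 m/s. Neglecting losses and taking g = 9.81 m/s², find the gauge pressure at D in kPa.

P₂ ≈ 563 kPa

Pressure head at U: ψ₁ = P₁/(ρg) = 491×1000 / (1000 × 9.81) = 50.05 m.
Velocity heads: v₁²/2g = 1.16²/19.62 = 0.069 m; v₂²/2g = 1.69²/19.62 = 0.146 m.
Total head H = z₁ + ψ₁ + v₁²/2g = 212.10 + 50.05 + 0.069 = 262.22 m.
ψ₂ = H − z₂ − v₂²/2g = 262.22 − 204.68 − 0.146 = 57.39 m.
P₂ = ρgψ₂ = 1000 × 9.81 × 57.39 ≈ 563 kPa.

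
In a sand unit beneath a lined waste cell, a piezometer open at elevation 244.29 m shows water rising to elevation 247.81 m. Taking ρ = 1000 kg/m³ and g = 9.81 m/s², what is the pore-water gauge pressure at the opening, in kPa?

Pressure head ψ = h − z = 247.81 − 244.29 = 3.52 m.
P = ρgψ = 1000 × 9.81 × 3.52 = 34531 Pa ≈ 34.5 kPa.

P ≈ 34.5 kPa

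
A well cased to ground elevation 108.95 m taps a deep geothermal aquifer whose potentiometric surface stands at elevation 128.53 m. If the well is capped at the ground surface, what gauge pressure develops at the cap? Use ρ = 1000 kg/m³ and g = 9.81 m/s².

P ≈ 192 kPa

Head above the cap: Δh = 128.53 − 108.95 = 19.58 m.
P = ρgΔh = 1000 × 9.81 × 19.58 = 192080 Pa ≈ 192 kPa.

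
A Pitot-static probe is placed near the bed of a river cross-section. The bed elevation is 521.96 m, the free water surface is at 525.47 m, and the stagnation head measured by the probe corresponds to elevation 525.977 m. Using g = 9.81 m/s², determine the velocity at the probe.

Near the bed, under hydrostatic conditions, the piezometric head (z + ψ) equals the free-surface elevation, 525.47 m.
Velocity head = total − piezometric = 525.977 − 525.47 = 0.507 m.
v = √(2g·h_v) = √(2 × 9.81 × 0.507) = 3.15 m/s.

v ≈ 3.15 m/s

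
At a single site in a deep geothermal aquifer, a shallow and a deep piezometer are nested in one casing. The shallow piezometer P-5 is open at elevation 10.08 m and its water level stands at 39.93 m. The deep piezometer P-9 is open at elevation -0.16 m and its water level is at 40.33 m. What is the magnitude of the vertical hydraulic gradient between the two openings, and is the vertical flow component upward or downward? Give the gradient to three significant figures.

Total head at P-5: h = 39.93 m (water level in the standpipe).
Total head at P-9: h = 40.33 m.
Δh = h(P-5) − h(P-9) = 39.93 − 40.33 = -0.40 m.
Vertical separation Δz = 10.08 − (-0.16) = 10.24 m.
|i_v| = |Δh| / Δz = 0.40 / 10.24 = 0.0391.
Head is higher in the deep piezometer, so vertical flow is upward (discharge condition).

|i_v| ≈ 0.0391; vertical flow is upward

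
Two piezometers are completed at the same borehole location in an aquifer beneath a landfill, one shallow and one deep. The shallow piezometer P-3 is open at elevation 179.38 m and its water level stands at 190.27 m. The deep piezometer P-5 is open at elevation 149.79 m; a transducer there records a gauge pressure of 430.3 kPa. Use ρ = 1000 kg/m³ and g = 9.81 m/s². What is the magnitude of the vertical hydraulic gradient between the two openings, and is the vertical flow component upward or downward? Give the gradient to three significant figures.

|i_v| ≈ 0.114; vertical flow is upward

Total head at P-3: h = 190.27 m (water level in the standpipe).
Pressure head at P-5: ψ = P/(ρg) = 430.3×1000 / (1000 × 9.81) = 43.86 m.
Total head at P-5: h = z + ψ = 149.79 + 43.86 = 193.65 m.
Δh = h(P-3) − h(P-5) = 190.27 − 193.65 = -3.38 m.
Vertical separation Δz = 179.38 − 149.79 = 29.59 m.
|i_v| = |Δh| / Δz = 3.38 / 29.59 = 0.114.
Head is higher in the deep piezometer, so vertical flow is upward (discharge condition).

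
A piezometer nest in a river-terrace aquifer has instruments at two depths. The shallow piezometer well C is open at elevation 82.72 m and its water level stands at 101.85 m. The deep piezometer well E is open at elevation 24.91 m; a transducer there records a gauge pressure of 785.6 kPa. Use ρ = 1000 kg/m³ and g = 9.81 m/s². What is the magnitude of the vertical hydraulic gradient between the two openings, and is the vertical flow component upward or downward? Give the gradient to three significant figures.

|i_v| ≈ 0.0543; vertical flow is upward

Total head at well C: h = 101.85 m (water level in the standpipe).
Pressure head at well E: ψ = P/(ρg) = 785.6×1000 / (1000 × 9.81) = 80.08 m.
Total head at well E: h = z + ψ = 24.91 + 80.08 = 104.99 m.
Δh = h(well C) − h(well E) = 101.85 − 104.99 = -3.14 m.
Vertical separation Δz = 82.72 − 24.91 = 57.81 m.
|i_v| = |Δh| / Δz = 3.14 / 57.81 = 0.0543.
Head is higher in the deep piezometer, so vertical flow is upward (discharge condition).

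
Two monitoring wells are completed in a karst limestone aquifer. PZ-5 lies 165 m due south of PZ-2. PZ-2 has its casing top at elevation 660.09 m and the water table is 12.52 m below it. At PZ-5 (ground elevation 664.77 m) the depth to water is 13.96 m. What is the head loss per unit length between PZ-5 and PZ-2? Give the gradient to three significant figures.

i ≈ 0.0196 m/m

Total head at PZ-2: h = 660.09 − 12.52 = 647.57 m.
Total head at PZ-5: h = 664.77 − 13.96 = 650.81 m.
Head difference: h(PZ-2) − h(PZ-5) = 647.57 − 650.81 = -3.24 m.
Hydraulic gradient: i = |Δh| / L = 3.24 / 165 = 0.0196.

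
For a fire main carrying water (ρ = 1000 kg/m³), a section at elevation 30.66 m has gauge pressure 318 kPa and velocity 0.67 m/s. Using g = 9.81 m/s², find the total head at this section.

Pressure head ψ = P/(ρg) = 318×1000 / (1000 × 9.81) = 32.42 m.
Velocity head = v²/(2g) = 0.67² / (2 × 9.81) = 0.023 m.
h = z + ψ + v²/(2g) = 30.66 + 32.42 + 0.023 = 63.10 m.

h ≈ 63.10 m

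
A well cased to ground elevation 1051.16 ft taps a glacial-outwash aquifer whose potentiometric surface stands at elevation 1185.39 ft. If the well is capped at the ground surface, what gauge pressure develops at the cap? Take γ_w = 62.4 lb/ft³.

P ≈ 58.2 psi

Head above the cap: Δh = 1185.39 − 1051.16 = 134.23 ft.
P = γΔh/144 = 62.4 × 134.23 / 144 = 58.2 psi.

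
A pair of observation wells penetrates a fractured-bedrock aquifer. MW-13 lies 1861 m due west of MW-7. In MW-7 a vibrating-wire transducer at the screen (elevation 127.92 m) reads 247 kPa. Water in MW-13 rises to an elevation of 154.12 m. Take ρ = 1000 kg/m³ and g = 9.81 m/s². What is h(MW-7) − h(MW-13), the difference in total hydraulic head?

Pressure head at MW-7: ψ = P/(ρg) = 247×1000 / (1000 × 9.81) = 25.18 m.
Total head at MW-7: h = z + ψ = 127.92 + 25.18 = 153.10 m.
Total head at MW-13: h = 154.12 m (water level in the piezometer is the total head).
Head difference: h(MW-7) − h(MW-13) = 153.10 − 154.12 = -1.02 m.

Δh ≈ -1.02 m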